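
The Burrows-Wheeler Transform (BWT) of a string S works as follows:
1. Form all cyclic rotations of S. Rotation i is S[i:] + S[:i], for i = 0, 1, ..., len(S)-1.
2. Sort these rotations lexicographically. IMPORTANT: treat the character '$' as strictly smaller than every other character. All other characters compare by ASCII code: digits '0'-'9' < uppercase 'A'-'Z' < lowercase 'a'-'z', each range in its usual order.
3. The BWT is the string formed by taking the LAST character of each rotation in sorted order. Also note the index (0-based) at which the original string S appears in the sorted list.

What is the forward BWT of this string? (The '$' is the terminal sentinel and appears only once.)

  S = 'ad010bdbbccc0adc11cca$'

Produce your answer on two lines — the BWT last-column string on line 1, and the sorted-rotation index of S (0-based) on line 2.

Answer: adc10c1c$0db0cdcc1baba
8

Derivation:
All 22 rotations (rotation i = S[i:]+S[:i]):
  rot[0] = ad010bdbbccc0adc11cca$
  rot[1] = d010bdbbccc0adc11cca$a
  rot[2] = 010bdbbccc0adc11cca$ad
  rot[3] = 10bdbbccc0adc11cca$ad0
  rot[4] = 0bdbbccc0adc11cca$ad01
  rot[5] = bdbbccc0adc11cca$ad010
  rot[6] = dbbccc0adc11cca$ad010b
  rot[7] = bbccc0adc11cca$ad010bd
  rot[8] = bccc0adc11cca$ad010bdb
  rot[9] = ccc0adc11cca$ad010bdbb
  rot[10] = cc0adc11cca$ad010bdbbc
  rot[11] = c0adc11cca$ad010bdbbcc
  rot[12] = 0adc11cca$ad010bdbbccc
  rot[13] = adc11cca$ad010bdbbccc0
  rot[14] = dc11cca$ad010bdbbccc0a
  rot[15] = c11cca$ad010bdbbccc0ad
  rot[16] = 11cca$ad010bdbbccc0adc
  rot[17] = 1cca$ad010bdbbccc0adc1
  rot[18] = cca$ad010bdbbccc0adc11
  rot[19] = ca$ad010bdbbccc0adc11c
  rot[20] = a$ad010bdbbccc0adc11cc
  rot[21] = $ad010bdbbccc0adc11cca
Sorted (with $ < everything):
  sorted[0] = $ad010bdbbccc0adc11cca  (last char: 'a')
  sorted[1] = 010bdbbccc0adc11cca$ad  (last char: 'd')
  sorted[2] = 0adc11cca$ad010bdbbccc  (last char: 'c')
  sorted[3] = 0bdbbccc0adc11cca$ad01  (last char: '1')
  sorted[4] = 10bdbbccc0adc11cca$ad0  (last char: '0')
  sorted[5] = 11cca$ad010bdbbccc0adc  (last char: 'c')
  sorted[6] = 1cca$ad010bdbbccc0adc1  (last char: '1')
  sorted[7] = a$ad010bdbbccc0adc11cc  (last char: 'c')
  sorted[8] = ad010bdbbccc0adc11cca$  (last char: '$')
  sorted[9] = adc11cca$ad010bdbbccc0  (last char: '0')
  sorted[10] = bbccc0adc11cca$ad010bd  (last char: 'd')
  sorted[11] = bccc0adc11cca$ad010bdb  (last char: 'b')
  sorted[12] = bdbbccc0adc11cca$ad010  (last char: '0')
  sorted[13] = c0adc11cca$ad010bdbbcc  (last char: 'c')
  sorted[14] = c11cca$ad010bdbbccc0ad  (last char: 'd')
  sorted[15] = ca$ad010bdbbccc0adc11c  (last char: 'c')
  sorted[16] = cc0adc11cca$ad010bdbbc  (last char: 'c')
  sorted[17] = cca$ad010bdbbccc0adc11  (last char: '1')
  sorted[18] = ccc0adc11cca$ad010bdbb  (last char: 'b')
  sorted[19] = d010bdbbccc0adc11cca$a  (last char: 'a')
  sorted[20] = dbbccc0adc11cca$ad010b  (last char: 'b')
  sorted[21] = dc11cca$ad010bdbbccc0a  (last char: 'a')
Last column: adc10c1c$0db0cdcc1baba
Original string S is at sorted index 8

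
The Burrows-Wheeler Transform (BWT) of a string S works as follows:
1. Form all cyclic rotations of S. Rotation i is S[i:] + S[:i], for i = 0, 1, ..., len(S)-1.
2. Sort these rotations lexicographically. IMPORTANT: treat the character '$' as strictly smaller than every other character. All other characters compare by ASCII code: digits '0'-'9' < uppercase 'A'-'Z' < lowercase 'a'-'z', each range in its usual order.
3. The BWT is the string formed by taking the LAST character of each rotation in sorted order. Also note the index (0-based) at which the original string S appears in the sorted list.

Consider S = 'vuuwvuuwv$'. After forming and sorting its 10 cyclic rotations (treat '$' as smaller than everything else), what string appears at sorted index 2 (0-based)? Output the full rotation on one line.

All 10 rotations (rotation i = S[i:]+S[:i]):
  rot[0] = vuuwvuuwv$
  rot[1] = uuwvuuwv$v
  rot[2] = uwvuuwv$vu
  rot[3] = wvuuwv$vuu
  rot[4] = vuuwv$vuuw
  rot[5] = uuwv$vuuwv
  rot[6] = uwv$vuuwvu
  rot[7] = wv$vuuwvuu
  rot[8] = v$vuuwvuuw
  rot[9] = $vuuwvuuwv
Sorted (with $ < everything):
  sorted[0] = $vuuwvuuwv
  sorted[1] = uuwv$vuuwv
  sorted[2] = uuwvuuwv$v
  sorted[3] = uwv$vuuwvu
  sorted[4] = uwvuuwv$vu
  sorted[5] = v$vuuwvuuw
  sorted[6] = vuuwv$vuuw
  sorted[7] = vuuwvuuwv$
  sorted[8] = wv$vuuwvuu
  sorted[9] = wvuuwv$vuu
sorted[2] = uuwvuuwv$v

Answer: uuwvuuwv$v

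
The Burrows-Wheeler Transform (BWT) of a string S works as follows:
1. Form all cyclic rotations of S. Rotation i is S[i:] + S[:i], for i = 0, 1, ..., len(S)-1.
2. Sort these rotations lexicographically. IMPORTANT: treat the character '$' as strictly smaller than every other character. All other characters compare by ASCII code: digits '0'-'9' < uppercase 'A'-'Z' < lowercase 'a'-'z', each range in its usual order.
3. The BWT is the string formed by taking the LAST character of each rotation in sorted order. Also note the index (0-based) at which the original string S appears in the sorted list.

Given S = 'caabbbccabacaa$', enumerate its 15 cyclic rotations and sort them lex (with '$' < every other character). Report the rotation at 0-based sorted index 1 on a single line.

Answer: a$caabbbccabaca

Derivation:
All 15 rotations (rotation i = S[i:]+S[:i]):
  rot[0] = caabbbccabacaa$
  rot[1] = aabbbccabacaa$c
  rot[2] = abbbccabacaa$ca
  rot[3] = bbbccabacaa$caa
  rot[4] = bbccabacaa$caab
  rot[5] = bccabacaa$caabb
  rot[6] = ccabacaa$caabbb
  rot[7] = cabacaa$caabbbc
  rot[8] = abacaa$caabbbcc
  rot[9] = bacaa$caabbbcca
  rot[10] = acaa$caabbbccab
  rot[11] = caa$caabbbccaba
  rot[12] = aa$caabbbccabac
  rot[13] = a$caabbbccabaca
  rot[14] = $caabbbccabacaa
Sorted (with $ < everything):
  sorted[0] = $caabbbccabacaa
  sorted[1] = a$caabbbccabaca
  sorted[2] = aa$caabbbccabac
  sorted[3] = aabbbccabacaa$c
  sorted[4] = abacaa$caabbbcc
  sorted[5] = abbbccabacaa$ca
  sorted[6] = acaa$caabbbccab
  sorted[7] = bacaa$caabbbcca
  sorted[8] = bbbccabacaa$caa
  sorted[9] = bbccabacaa$caab
  sorted[10] = bccabacaa$caabb
  sorted[11] = caa$caabbbccaba
  sorted[12] = caabbbccabacaa$
  sorted[13] = cabacaa$caabbbc
  sorted[14] = ccabacaa$caabbb
sorted[1] = a$caabbbccabaca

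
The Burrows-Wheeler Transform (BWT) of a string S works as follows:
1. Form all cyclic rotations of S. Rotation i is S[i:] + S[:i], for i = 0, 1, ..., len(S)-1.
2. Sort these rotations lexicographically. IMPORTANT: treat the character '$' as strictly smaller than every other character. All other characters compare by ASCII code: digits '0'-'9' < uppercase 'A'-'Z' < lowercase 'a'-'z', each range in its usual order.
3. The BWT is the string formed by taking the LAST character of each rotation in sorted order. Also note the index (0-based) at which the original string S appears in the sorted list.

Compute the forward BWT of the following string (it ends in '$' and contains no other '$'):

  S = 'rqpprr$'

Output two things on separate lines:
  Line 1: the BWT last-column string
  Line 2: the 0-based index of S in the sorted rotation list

Answer: rqprr$p
5

Derivation:
All 7 rotations (rotation i = S[i:]+S[:i]):
  rot[0] = rqpprr$
  rot[1] = qpprr$r
  rot[2] = pprr$rq
  rot[3] = prr$rqp
  rot[4] = rr$rqpp
  rot[5] = r$rqppr
  rot[6] = $rqpprr
Sorted (with $ < everything):
  sorted[0] = $rqpprr  (last char: 'r')
  sorted[1] = pprr$rq  (last char: 'q')
  sorted[2] = prr$rqp  (last char: 'p')
  sorted[3] = qpprr$r  (last char: 'r')
  sorted[4] = r$rqppr  (last char: 'r')
  sorted[5] = rqpprr$  (last char: '$')
  sorted[6] = rr$rqpp  (last char: 'p')
Last column: rqprr$p
Original string S is at sorted index 5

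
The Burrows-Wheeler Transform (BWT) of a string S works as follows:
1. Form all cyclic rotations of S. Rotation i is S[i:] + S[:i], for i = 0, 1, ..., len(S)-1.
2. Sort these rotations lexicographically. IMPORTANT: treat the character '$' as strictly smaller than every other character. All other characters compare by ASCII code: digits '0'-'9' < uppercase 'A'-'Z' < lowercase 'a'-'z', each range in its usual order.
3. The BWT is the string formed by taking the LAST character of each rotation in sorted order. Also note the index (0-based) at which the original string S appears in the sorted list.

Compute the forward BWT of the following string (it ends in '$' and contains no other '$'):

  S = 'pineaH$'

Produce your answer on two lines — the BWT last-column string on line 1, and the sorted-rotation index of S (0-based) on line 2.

Answer: Haenpi$
6

Derivation:
All 7 rotations (rotation i = S[i:]+S[:i]):
  rot[0] = pineaH$
  rot[1] = ineaH$p
  rot[2] = neaH$pi
  rot[3] = eaH$pin
  rot[4] = aH$pine
  rot[5] = H$pinea
  rot[6] = $pineaH
Sorted (with $ < everything):
  sorted[0] = $pineaH  (last char: 'H')
  sorted[1] = H$pinea  (last char: 'a')
  sorted[2] = aH$pine  (last char: 'e')
  sorted[3] = eaH$pin  (last char: 'n')
  sorted[4] = ineaH$p  (last char: 'p')
  sorted[5] = neaH$pi  (last char: 'i')
  sorted[6] = pineaH$  (last char: '$')
Last column: Haenpi$
Original string S is at sorted index 6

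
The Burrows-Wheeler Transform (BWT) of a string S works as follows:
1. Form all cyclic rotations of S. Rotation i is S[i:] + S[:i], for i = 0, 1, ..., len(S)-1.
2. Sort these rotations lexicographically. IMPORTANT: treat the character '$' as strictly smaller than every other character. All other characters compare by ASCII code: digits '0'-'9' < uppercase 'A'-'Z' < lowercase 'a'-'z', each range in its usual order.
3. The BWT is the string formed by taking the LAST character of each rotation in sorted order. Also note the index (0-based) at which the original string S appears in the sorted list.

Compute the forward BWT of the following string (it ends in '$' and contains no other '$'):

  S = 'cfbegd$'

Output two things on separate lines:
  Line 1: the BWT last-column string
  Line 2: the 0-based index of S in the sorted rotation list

Answer: df$gbce
2

Derivation:
All 7 rotations (rotation i = S[i:]+S[:i]):
  rot[0] = cfbegd$
  rot[1] = fbegd$c
  rot[2] = begd$cf
  rot[3] = egd$cfb
  rot[4] = gd$cfbe
  rot[5] = d$cfbeg
  rot[6] = $cfbegd
Sorted (with $ < everything):
  sorted[0] = $cfbegd  (last char: 'd')
  sorted[1] = begd$cf  (last char: 'f')
  sorted[2] = cfbegd$  (last char: '$')
  sorted[3] = d$cfbeg  (last char: 'g')
  sorted[4] = egd$cfb  (last char: 'b')
  sorted[5] = fbegd$c  (last char: 'c')
  sorted[6] = gd$cfbe  (last char: 'e')
Last column: df$gbce
Original string S is at sorted index 2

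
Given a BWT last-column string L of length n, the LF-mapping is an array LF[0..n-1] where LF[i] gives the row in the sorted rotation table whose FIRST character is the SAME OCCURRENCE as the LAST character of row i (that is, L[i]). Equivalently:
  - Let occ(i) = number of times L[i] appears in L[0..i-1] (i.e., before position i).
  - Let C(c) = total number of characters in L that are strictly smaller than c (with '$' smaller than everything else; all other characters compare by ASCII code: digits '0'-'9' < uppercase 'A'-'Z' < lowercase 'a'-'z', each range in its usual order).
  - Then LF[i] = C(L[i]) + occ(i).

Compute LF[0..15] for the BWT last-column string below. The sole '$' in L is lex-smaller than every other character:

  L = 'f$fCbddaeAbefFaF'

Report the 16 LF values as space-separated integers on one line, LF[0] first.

Answer: 13 0 14 2 7 9 10 5 11 1 8 12 15 3 6 4

Derivation:
Char counts: '$':1, 'A':1, 'C':1, 'F':2, 'a':2, 'b':2, 'd':2, 'e':2, 'f':3
C (first-col start): C('$')=0, C('A')=1, C('C')=2, C('F')=3, C('a')=5, C('b')=7, C('d')=9, C('e')=11, C('f')=13
L[0]='f': occ=0, LF[0]=C('f')+0=13+0=13
L[1]='$': occ=0, LF[1]=C('$')+0=0+0=0
L[2]='f': occ=1, LF[2]=C('f')+1=13+1=14
L[3]='C': occ=0, LF[3]=C('C')+0=2+0=2
L[4]='b': occ=0, LF[4]=C('b')+0=7+0=7
L[5]='d': occ=0, LF[5]=C('d')+0=9+0=9
L[6]='d': occ=1, LF[6]=C('d')+1=9+1=10
L[7]='a': occ=0, LF[7]=C('a')+0=5+0=5
L[8]='e': occ=0, LF[8]=C('e')+0=11+0=11
L[9]='A': occ=0, LF[9]=C('A')+0=1+0=1
L[10]='b': occ=1, LF[10]=C('b')+1=7+1=8
L[11]='e': occ=1, LF[11]=C('e')+1=11+1=12
L[12]='f': occ=2, LF[12]=C('f')+2=13+2=15
L[13]='F': occ=0, LF[13]=C('F')+0=3+0=3
L[14]='a': occ=1, LF[14]=C('a')+1=5+1=6
L[15]='F': occ=1, LF[15]=C('F')+1=3+1=4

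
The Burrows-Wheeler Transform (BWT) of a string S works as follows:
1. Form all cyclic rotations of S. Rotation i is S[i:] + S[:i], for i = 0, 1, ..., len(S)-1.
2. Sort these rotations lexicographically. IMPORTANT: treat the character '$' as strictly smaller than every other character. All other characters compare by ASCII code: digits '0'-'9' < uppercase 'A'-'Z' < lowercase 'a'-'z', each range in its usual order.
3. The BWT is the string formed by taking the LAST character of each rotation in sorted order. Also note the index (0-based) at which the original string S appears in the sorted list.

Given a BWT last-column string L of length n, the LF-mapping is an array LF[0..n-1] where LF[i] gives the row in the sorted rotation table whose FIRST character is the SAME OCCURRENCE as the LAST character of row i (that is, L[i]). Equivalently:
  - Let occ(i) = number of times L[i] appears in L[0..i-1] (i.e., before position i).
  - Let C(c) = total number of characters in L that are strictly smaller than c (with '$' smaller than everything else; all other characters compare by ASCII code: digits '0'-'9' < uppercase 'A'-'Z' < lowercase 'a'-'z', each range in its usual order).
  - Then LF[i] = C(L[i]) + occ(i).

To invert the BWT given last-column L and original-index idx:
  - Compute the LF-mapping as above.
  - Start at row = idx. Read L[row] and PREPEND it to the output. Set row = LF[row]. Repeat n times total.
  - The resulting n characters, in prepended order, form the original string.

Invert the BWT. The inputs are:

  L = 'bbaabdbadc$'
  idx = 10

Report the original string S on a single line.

Answer: dcdbaaabbb$

Derivation:
LF mapping: 4 5 1 2 6 9 7 3 10 8 0
Walk LF starting at row 10, prepending L[row]:
  step 1: row=10, L[10]='$', prepend. Next row=LF[10]=0
  step 2: row=0, L[0]='b', prepend. Next row=LF[0]=4
  step 3: row=4, L[4]='b', prepend. Next row=LF[4]=6
  step 4: row=6, L[6]='b', prepend. Next row=LF[6]=7
  step 5: row=7, L[7]='a', prepend. Next row=LF[7]=3
  step 6: row=3, L[3]='a', prepend. Next row=LF[3]=2
  step 7: row=2, L[2]='a', prepend. Next row=LF[2]=1
  step 8: row=1, L[1]='b', prepend. Next row=LF[1]=5
  step 9: row=5, L[5]='d', prepend. Next row=LF[5]=9
  step 10: row=9, L[9]='c', prepend. Next row=LF[9]=8
  step 11: row=8, L[8]='d', prepend. Next row=LF[8]=10
Reversed output: dcdbaaabbb$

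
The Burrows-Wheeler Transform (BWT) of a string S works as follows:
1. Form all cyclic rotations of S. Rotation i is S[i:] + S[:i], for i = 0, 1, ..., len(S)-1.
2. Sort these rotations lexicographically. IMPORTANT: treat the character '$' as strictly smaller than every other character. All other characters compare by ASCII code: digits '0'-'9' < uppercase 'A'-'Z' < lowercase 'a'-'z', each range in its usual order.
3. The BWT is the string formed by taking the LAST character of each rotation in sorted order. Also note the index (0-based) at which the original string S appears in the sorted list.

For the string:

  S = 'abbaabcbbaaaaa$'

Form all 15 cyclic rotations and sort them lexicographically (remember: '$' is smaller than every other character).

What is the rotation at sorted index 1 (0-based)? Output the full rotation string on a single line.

Answer: a$abbaabcbbaaaa

Derivation:
All 15 rotations (rotation i = S[i:]+S[:i]):
  rot[0] = abbaabcbbaaaaa$
  rot[1] = bbaabcbbaaaaa$a
  rot[2] = baabcbbaaaaa$ab
  rot[3] = aabcbbaaaaa$abb
  rot[4] = abcbbaaaaa$abba
  rot[5] = bcbbaaaaa$abbaa
  rot[6] = cbbaaaaa$abbaab
  rot[7] = bbaaaaa$abbaabc
  rot[8] = baaaaa$abbaabcb
  rot[9] = aaaaa$abbaabcbb
  rot[10] = aaaa$abbaabcbba
  rot[11] = aaa$abbaabcbbaa
  rot[12] = aa$abbaabcbbaaa
  rot[13] = a$abbaabcbbaaaa
  rot[14] = $abbaabcbbaaaaa
Sorted (with $ < everything):
  sorted[0] = $abbaabcbbaaaaa
  sorted[1] = a$abbaabcbbaaaa
  sorted[2] = aa$abbaabcbbaaa
  sorted[3] = aaa$abbaabcbbaa
  sorted[4] = aaaa$abbaabcbba
  sorted[5] = aaaaa$abbaabcbb
  sorted[6] = aabcbbaaaaa$abb
  sorted[7] = abbaabcbbaaaaa$
  sorted[8] = abcbbaaaaa$abba
  sorted[9] = baaaaa$abbaabcb
  sorted[10] = baabcbbaaaaa$ab
  sorted[11] = bbaaaaa$abbaabc
  sorted[12] = bbaabcbbaaaaa$a
  sorted[13] = bcbbaaaaa$abbaa
  sorted[14] = cbbaaaaa$abbaab
sorted[1] = a$abbaabcbbaaaa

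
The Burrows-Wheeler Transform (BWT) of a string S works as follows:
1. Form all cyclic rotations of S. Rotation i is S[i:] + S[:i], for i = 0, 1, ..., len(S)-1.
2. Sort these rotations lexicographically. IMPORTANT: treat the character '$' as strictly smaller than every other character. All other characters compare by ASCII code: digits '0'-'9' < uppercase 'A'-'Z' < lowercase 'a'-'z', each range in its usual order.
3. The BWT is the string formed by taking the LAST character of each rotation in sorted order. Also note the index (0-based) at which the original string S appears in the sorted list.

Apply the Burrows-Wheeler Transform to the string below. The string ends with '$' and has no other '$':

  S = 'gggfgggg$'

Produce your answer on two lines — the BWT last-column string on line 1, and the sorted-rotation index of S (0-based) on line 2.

Answer: ggggggg$f
7

Derivation:
All 9 rotations (rotation i = S[i:]+S[:i]):
  rot[0] = gggfgggg$
  rot[1] = ggfgggg$g
  rot[2] = gfgggg$gg
  rot[3] = fgggg$ggg
  rot[4] = gggg$gggf
  rot[5] = ggg$gggfg
  rot[6] = gg$gggfgg
  rot[7] = g$gggfggg
  rot[8] = $gggfgggg
Sorted (with $ < everything):
  sorted[0] = $gggfgggg  (last char: 'g')
  sorted[1] = fgggg$ggg  (last char: 'g')
  sorted[2] = g$gggfggg  (last char: 'g')
  sorted[3] = gfgggg$gg  (last char: 'g')
  sorted[4] = gg$gggfgg  (last char: 'g')
  sorted[5] = ggfgggg$g  (last char: 'g')
  sorted[6] = ggg$gggfg  (last char: 'g')
  sorted[7] = gggfgggg$  (last char: '$')
  sorted[8] = gggg$gggf  (last char: 'f')
Last column: ggggggg$f
Original string S is at sorted index 7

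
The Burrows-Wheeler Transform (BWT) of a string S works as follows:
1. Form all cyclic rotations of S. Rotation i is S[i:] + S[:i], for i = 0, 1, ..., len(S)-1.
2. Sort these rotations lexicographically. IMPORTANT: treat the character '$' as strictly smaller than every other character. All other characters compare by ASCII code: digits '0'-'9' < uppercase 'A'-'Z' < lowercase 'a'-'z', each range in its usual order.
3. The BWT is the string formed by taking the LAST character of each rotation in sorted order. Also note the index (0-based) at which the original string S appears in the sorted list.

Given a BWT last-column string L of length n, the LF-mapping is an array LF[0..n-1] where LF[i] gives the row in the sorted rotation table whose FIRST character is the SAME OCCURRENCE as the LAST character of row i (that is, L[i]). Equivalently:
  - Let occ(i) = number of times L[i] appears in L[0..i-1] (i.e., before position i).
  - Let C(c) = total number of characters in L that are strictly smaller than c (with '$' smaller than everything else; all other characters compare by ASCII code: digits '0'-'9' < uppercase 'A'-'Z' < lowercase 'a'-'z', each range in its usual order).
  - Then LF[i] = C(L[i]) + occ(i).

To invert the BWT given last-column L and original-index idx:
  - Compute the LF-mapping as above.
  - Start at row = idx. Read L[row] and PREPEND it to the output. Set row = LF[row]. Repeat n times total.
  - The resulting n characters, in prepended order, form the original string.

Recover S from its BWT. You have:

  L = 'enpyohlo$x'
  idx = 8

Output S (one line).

LF mapping: 1 4 7 9 5 2 3 6 0 8
Walk LF starting at row 8, prepending L[row]:
  step 1: row=8, L[8]='$', prepend. Next row=LF[8]=0
  step 2: row=0, L[0]='e', prepend. Next row=LF[0]=1
  step 3: row=1, L[1]='n', prepend. Next row=LF[1]=4
  step 4: row=4, L[4]='o', prepend. Next row=LF[4]=5
  step 5: row=5, L[5]='h', prepend. Next row=LF[5]=2
  step 6: row=2, L[2]='p', prepend. Next row=LF[2]=7
  step 7: row=7, L[7]='o', prepend. Next row=LF[7]=6
  step 8: row=6, L[6]='l', prepend. Next row=LF[6]=3
  step 9: row=3, L[3]='y', prepend. Next row=LF[3]=9
  step 10: row=9, L[9]='x', prepend. Next row=LF[9]=8
Reversed output: xylophone$

Answer: xylophone$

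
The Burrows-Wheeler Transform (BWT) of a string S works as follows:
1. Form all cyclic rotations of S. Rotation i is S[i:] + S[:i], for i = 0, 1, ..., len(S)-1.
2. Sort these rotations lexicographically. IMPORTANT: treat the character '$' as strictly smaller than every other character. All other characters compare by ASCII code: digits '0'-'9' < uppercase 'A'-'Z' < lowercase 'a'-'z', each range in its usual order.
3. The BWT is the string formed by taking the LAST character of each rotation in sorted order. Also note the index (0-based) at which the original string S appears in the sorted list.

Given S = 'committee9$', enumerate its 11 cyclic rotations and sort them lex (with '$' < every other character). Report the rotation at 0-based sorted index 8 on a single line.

Answer: ommittee9$c

Derivation:
All 11 rotations (rotation i = S[i:]+S[:i]):
  rot[0] = committee9$
  rot[1] = ommittee9$c
  rot[2] = mmittee9$co
  rot[3] = mittee9$com
  rot[4] = ittee9$comm
  rot[5] = ttee9$commi
  rot[6] = tee9$commit
  rot[7] = ee9$committ
  rot[8] = e9$committe
  rot[9] = 9$committee
  rot[10] = $committee9
Sorted (with $ < everything):
  sorted[0] = $committee9
  sorted[1] = 9$committee
  sorted[2] = committee9$
  sorted[3] = e9$committe
  sorted[4] = ee9$committ
  sorted[5] = ittee9$comm
  sorted[6] = mittee9$com
  sorted[7] = mmittee9$co
  sorted[8] = ommittee9$c
  sorted[9] = tee9$commit
  sorted[10] = ttee9$commi
sorted[8] = ommittee9$c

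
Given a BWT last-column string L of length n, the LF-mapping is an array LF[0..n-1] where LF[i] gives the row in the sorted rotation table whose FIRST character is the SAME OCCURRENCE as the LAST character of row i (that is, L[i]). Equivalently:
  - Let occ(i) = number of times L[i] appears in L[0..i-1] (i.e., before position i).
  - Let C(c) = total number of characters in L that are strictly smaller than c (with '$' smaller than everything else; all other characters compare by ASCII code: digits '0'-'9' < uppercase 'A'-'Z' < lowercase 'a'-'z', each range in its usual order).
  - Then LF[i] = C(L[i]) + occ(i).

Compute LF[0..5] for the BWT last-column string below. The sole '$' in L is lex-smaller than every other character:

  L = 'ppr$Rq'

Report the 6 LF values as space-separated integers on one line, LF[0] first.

Char counts: '$':1, 'R':1, 'p':2, 'q':1, 'r':1
C (first-col start): C('$')=0, C('R')=1, C('p')=2, C('q')=4, C('r')=5
L[0]='p': occ=0, LF[0]=C('p')+0=2+0=2
L[1]='p': occ=1, LF[1]=C('p')+1=2+1=3
L[2]='r': occ=0, LF[2]=C('r')+0=5+0=5
L[3]='$': occ=0, LF[3]=C('$')+0=0+0=0
L[4]='R': occ=0, LF[4]=C('R')+0=1+0=1
L[5]='q': occ=0, LF[5]=C('q')+0=4+0=4

Answer: 2 3 5 0 1 4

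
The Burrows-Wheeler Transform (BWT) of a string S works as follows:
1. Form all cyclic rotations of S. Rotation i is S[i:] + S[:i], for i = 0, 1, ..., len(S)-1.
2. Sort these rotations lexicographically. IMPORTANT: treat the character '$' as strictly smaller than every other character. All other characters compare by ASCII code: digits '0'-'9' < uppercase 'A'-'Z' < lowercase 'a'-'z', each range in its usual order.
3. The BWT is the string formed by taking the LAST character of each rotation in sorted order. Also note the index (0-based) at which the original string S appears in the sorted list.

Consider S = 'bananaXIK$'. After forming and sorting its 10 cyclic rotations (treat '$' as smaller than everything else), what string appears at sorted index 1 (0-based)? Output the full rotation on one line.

All 10 rotations (rotation i = S[i:]+S[:i]):
  rot[0] = bananaXIK$
  rot[1] = ananaXIK$b
  rot[2] = nanaXIK$ba
  rot[3] = anaXIK$ban
  rot[4] = naXIK$bana
  rot[5] = aXIK$banan
  rot[6] = XIK$banana
  rot[7] = IK$bananaX
  rot[8] = K$bananaXI
  rot[9] = $bananaXIK
Sorted (with $ < everything):
  sorted[0] = $bananaXIK
  sorted[1] = IK$bananaX
  sorted[2] = K$bananaXI
  sorted[3] = XIK$banana
  sorted[4] = aXIK$banan
  sorted[5] = anaXIK$ban
  sorted[6] = ananaXIK$b
  sorted[7] = bananaXIK$
  sorted[8] = naXIK$bana
  sorted[9] = nanaXIK$ba
sorted[1] = IK$bananaX

Answer: IK$bananaX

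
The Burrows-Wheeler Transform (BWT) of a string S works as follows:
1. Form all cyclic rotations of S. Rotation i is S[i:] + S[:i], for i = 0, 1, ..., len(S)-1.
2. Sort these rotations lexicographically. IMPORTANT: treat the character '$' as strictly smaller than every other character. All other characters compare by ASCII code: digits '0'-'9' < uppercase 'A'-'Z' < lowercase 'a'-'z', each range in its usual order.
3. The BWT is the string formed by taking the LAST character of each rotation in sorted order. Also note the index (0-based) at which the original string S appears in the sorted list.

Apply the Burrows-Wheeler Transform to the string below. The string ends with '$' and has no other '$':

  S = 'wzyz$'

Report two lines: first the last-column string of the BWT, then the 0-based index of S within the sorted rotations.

All 5 rotations (rotation i = S[i:]+S[:i]):
  rot[0] = wzyz$
  rot[1] = zyz$w
  rot[2] = yz$wz
  rot[3] = z$wzy
  rot[4] = $wzyz
Sorted (with $ < everything):
  sorted[0] = $wzyz  (last char: 'z')
  sorted[1] = wzyz$  (last char: '$')
  sorted[2] = yz$wz  (last char: 'z')
  sorted[3] = z$wzy  (last char: 'y')
  sorted[4] = zyz$w  (last char: 'w')
Last column: z$zyw
Original string S is at sorted index 1

Answer: z$zyw
1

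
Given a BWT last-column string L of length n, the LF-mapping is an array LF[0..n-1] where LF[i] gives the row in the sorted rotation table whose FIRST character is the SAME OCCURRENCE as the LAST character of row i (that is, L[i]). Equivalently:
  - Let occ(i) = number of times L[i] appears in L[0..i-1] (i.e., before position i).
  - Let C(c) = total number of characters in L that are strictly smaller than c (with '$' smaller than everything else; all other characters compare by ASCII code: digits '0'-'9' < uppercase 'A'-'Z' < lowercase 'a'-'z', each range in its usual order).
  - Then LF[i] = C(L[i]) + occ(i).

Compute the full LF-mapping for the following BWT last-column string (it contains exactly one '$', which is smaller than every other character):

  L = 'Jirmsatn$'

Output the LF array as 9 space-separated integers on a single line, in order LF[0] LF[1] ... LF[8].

Char counts: '$':1, 'J':1, 'a':1, 'i':1, 'm':1, 'n':1, 'r':1, 's':1, 't':1
C (first-col start): C('$')=0, C('J')=1, C('a')=2, C('i')=3, C('m')=4, C('n')=5, C('r')=6, C('s')=7, C('t')=8
L[0]='J': occ=0, LF[0]=C('J')+0=1+0=1
L[1]='i': occ=0, LF[1]=C('i')+0=3+0=3
L[2]='r': occ=0, LF[2]=C('r')+0=6+0=6
L[3]='m': occ=0, LF[3]=C('m')+0=4+0=4
L[4]='s': occ=0, LF[4]=C('s')+0=7+0=7
L[5]='a': occ=0, LF[5]=C('a')+0=2+0=2
L[6]='t': occ=0, LF[6]=C('t')+0=8+0=8
L[7]='n': occ=0, LF[7]=C('n')+0=5+0=5
L[8]='$': occ=0, LF[8]=C('$')+0=0+0=0

Answer: 1 3 6 4 7 2 8 5 0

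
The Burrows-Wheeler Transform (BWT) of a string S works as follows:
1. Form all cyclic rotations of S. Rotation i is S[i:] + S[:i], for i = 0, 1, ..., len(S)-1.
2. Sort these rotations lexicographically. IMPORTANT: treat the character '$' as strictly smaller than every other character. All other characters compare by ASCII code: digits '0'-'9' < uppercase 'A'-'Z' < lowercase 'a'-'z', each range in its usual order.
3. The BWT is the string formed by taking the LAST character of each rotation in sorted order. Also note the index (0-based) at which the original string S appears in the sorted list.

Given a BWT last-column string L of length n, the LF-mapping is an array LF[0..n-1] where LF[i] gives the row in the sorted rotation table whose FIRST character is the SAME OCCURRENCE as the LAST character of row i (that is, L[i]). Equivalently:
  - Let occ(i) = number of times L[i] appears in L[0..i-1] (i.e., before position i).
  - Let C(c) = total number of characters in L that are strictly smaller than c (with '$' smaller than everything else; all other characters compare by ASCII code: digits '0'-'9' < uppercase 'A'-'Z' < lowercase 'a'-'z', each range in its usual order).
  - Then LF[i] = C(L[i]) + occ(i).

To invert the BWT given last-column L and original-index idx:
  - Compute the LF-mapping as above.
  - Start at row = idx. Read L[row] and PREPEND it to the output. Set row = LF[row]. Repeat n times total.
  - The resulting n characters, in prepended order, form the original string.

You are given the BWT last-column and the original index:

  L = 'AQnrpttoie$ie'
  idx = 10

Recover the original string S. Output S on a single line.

LF mapping: 1 2 7 10 9 11 12 8 5 3 0 6 4
Walk LF starting at row 10, prepending L[row]:
  step 1: row=10, L[10]='$', prepend. Next row=LF[10]=0
  step 2: row=0, L[0]='A', prepend. Next row=LF[0]=1
  step 3: row=1, L[1]='Q', prepend. Next row=LF[1]=2
  step 4: row=2, L[2]='n', prepend. Next row=LF[2]=7
  step 5: row=7, L[7]='o', prepend. Next row=LF[7]=8
  step 6: row=8, L[8]='i', prepend. Next row=LF[8]=5
  step 7: row=5, L[5]='t', prepend. Next row=LF[5]=11
  step 8: row=11, L[11]='i', prepend. Next row=LF[11]=6
  step 9: row=6, L[6]='t', prepend. Next row=LF[6]=12
  step 10: row=12, L[12]='e', prepend. Next row=LF[12]=4
  step 11: row=4, L[4]='p', prepend. Next row=LF[4]=9
  step 12: row=9, L[9]='e', prepend. Next row=LF[9]=3
  step 13: row=3, L[3]='r', prepend. Next row=LF[3]=10
Reversed output: repetitionQA$

Answer: repetitionQA$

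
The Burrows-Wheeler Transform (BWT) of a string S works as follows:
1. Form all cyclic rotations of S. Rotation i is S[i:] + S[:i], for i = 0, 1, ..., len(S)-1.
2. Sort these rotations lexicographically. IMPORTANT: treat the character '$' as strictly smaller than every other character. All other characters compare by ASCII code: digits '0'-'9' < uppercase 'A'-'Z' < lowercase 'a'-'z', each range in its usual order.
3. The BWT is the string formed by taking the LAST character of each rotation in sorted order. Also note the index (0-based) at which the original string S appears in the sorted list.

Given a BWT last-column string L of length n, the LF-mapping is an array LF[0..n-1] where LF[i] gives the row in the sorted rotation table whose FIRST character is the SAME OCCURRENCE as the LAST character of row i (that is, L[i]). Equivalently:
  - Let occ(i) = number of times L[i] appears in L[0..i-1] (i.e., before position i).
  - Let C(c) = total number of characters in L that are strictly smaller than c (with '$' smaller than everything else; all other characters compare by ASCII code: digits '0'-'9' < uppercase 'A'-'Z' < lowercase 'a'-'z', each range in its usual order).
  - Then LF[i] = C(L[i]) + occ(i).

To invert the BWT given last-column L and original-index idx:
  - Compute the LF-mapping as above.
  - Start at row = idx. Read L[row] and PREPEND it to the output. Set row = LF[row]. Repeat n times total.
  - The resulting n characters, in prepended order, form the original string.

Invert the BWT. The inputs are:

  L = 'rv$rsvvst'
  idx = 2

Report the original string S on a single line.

Answer: rssvtvvr$

Derivation:
LF mapping: 1 6 0 2 3 7 8 4 5
Walk LF starting at row 2, prepending L[row]:
  step 1: row=2, L[2]='$', prepend. Next row=LF[2]=0
  step 2: row=0, L[0]='r', prepend. Next row=LF[0]=1
  step 3: row=1, L[1]='v', prepend. Next row=LF[1]=6
  step 4: row=6, L[6]='v', prepend. Next row=LF[6]=8
  step 5: row=8, L[8]='t', prepend. Next row=LF[8]=5
  step 6: row=5, L[5]='v', prepend. Next row=LF[5]=7
  step 7: row=7, L[7]='s', prepend. Next row=LF[7]=4
  step 8: row=4, L[4]='s', prepend. Next row=LF[4]=3
  step 9: row=3, L[3]='r', prepend. Next row=LF[3]=2
Reversed output: rssvtvvr$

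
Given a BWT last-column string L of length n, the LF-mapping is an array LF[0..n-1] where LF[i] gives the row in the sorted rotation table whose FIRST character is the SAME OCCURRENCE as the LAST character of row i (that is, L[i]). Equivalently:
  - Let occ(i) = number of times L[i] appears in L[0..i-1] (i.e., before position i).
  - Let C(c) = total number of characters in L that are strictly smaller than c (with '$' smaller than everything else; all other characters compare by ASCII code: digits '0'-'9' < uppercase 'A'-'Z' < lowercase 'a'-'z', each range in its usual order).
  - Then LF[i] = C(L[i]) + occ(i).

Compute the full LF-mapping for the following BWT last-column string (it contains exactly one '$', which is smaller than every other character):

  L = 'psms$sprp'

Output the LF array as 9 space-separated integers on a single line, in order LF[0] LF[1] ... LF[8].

Char counts: '$':1, 'm':1, 'p':3, 'r':1, 's':3
C (first-col start): C('$')=0, C('m')=1, C('p')=2, C('r')=5, C('s')=6
L[0]='p': occ=0, LF[0]=C('p')+0=2+0=2
L[1]='s': occ=0, LF[1]=C('s')+0=6+0=6
L[2]='m': occ=0, LF[2]=C('m')+0=1+0=1
L[3]='s': occ=1, LF[3]=C('s')+1=6+1=7
L[4]='$': occ=0, LF[4]=C('$')+0=0+0=0
L[5]='s': occ=2, LF[5]=C('s')+2=6+2=8
L[6]='p': occ=1, LF[6]=C('p')+1=2+1=3
L[7]='r': occ=0, LF[7]=C('r')+0=5+0=5
L[8]='p': occ=2, LF[8]=C('p')+2=2+2=4

Answer: 2 6 1 7 0 8 3 5 4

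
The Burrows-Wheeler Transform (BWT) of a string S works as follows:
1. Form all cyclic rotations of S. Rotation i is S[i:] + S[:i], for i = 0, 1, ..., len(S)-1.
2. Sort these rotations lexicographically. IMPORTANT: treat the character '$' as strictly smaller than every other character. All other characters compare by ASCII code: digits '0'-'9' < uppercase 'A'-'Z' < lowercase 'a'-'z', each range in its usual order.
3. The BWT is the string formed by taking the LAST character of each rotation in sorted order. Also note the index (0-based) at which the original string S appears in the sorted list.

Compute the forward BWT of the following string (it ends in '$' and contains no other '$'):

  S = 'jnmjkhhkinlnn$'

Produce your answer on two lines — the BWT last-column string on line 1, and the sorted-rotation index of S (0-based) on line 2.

All 14 rotations (rotation i = S[i:]+S[:i]):
  rot[0] = jnmjkhhkinlnn$
  rot[1] = nmjkhhkinlnn$j
  rot[2] = mjkhhkinlnn$jn
  rot[3] = jkhhkinlnn$jnm
  rot[4] = khhkinlnn$jnmj
  rot[5] = hhkinlnn$jnmjk
  rot[6] = hkinlnn$jnmjkh
  rot[7] = kinlnn$jnmjkhh
  rot[8] = inlnn$jnmjkhhk
  rot[9] = nlnn$jnmjkhhki
  rot[10] = lnn$jnmjkhhkin
  rot[11] = nn$jnmjkhhkinl
  rot[12] = n$jnmjkhhkinln
  rot[13] = $jnmjkhhkinlnn
Sorted (with $ < everything):
  sorted[0] = $jnmjkhhkinlnn  (last char: 'n')
  sorted[1] = hhkinlnn$jnmjk  (last char: 'k')
  sorted[2] = hkinlnn$jnmjkh  (last char: 'h')
  sorted[3] = inlnn$jnmjkhhk  (last char: 'k')
  sorted[4] = jkhhkinlnn$jnm  (last char: 'm')
  sorted[5] = jnmjkhhkinlnn$  (last char: '$')
  sorted[6] = khhkinlnn$jnmj  (last char: 'j')
  sorted[7] = kinlnn$jnmjkhh  (last char: 'h')
  sorted[8] = lnn$jnmjkhhkin  (last char: 'n')
  sorted[9] = mjkhhkinlnn$jn  (last char: 'n')
  sorted[10] = n$jnmjkhhkinln  (last char: 'n')
  sorted[11] = nlnn$jnmjkhhki  (last char: 'i')
  sorted[12] = nmjkhhkinlnn$j  (last char: 'j')
  sorted[13] = nn$jnmjkhhkinl  (last char: 'l')
Last column: nkhkm$jhnnnijl
Original string S is at sorted index 5

Answer: nkhkm$jhnnnijl
5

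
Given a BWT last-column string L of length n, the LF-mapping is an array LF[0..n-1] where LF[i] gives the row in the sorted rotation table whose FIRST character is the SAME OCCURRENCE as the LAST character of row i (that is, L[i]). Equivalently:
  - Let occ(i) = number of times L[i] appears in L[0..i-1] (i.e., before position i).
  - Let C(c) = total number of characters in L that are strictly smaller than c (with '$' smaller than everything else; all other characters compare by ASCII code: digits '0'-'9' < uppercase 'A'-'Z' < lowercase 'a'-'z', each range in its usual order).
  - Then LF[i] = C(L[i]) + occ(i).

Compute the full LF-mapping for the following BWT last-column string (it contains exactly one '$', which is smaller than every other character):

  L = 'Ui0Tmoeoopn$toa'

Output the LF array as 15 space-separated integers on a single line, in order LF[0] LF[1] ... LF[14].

Char counts: '$':1, '0':1, 'T':1, 'U':1, 'a':1, 'e':1, 'i':1, 'm':1, 'n':1, 'o':4, 'p':1, 't':1
C (first-col start): C('$')=0, C('0')=1, C('T')=2, C('U')=3, C('a')=4, C('e')=5, C('i')=6, C('m')=7, C('n')=8, C('o')=9, C('p')=13, C('t')=14
L[0]='U': occ=0, LF[0]=C('U')+0=3+0=3
L[1]='i': occ=0, LF[1]=C('i')+0=6+0=6
L[2]='0': occ=0, LF[2]=C('0')+0=1+0=1
L[3]='T': occ=0, LF[3]=C('T')+0=2+0=2
L[4]='m': occ=0, LF[4]=C('m')+0=7+0=7
L[5]='o': occ=0, LF[5]=C('o')+0=9+0=9
L[6]='e': occ=0, LF[6]=C('e')+0=5+0=5
L[7]='o': occ=1, LF[7]=C('o')+1=9+1=10
L[8]='o': occ=2, LF[8]=C('o')+2=9+2=11
L[9]='p': occ=0, LF[9]=C('p')+0=13+0=13
L[10]='n': occ=0, LF[10]=C('n')+0=8+0=8
L[11]='$': occ=0, LF[11]=C('$')+0=0+0=0
L[12]='t': occ=0, LF[12]=C('t')+0=14+0=14
L[13]='o': occ=3, LF[13]=C('o')+3=9+3=12
L[14]='a': occ=0, LF[14]=C('a')+0=4+0=4

Answer: 3 6 1 2 7 9 5 10 11 13 8 0 14 12 4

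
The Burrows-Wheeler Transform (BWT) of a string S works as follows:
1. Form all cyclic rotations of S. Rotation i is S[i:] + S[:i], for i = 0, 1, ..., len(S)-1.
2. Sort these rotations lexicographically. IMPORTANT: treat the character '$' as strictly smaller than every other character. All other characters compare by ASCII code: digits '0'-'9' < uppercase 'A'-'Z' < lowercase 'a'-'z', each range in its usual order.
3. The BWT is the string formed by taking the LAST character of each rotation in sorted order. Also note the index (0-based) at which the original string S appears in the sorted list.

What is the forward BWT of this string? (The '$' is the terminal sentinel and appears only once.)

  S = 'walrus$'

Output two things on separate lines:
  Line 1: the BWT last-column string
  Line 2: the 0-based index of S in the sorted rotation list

Answer: swalur$
6

Derivation:
All 7 rotations (rotation i = S[i:]+S[:i]):
  rot[0] = walrus$
  rot[1] = alrus$w
  rot[2] = lrus$wa
  rot[3] = rus$wal
  rot[4] = us$walr
  rot[5] = s$walru
  rot[6] = $walrus
Sorted (with $ < everything):
  sorted[0] = $walrus  (last char: 's')
  sorted[1] = alrus$w  (last char: 'w')
  sorted[2] = lrus$wa  (last char: 'a')
  sorted[3] = rus$wal  (last char: 'l')
  sorted[4] = s$walru  (last char: 'u')
  sorted[5] = us$walr  (last char: 'r')
  sorted[6] = walrus$  (last char: '$')
Last column: swalur$
Original string S is at sorted index 6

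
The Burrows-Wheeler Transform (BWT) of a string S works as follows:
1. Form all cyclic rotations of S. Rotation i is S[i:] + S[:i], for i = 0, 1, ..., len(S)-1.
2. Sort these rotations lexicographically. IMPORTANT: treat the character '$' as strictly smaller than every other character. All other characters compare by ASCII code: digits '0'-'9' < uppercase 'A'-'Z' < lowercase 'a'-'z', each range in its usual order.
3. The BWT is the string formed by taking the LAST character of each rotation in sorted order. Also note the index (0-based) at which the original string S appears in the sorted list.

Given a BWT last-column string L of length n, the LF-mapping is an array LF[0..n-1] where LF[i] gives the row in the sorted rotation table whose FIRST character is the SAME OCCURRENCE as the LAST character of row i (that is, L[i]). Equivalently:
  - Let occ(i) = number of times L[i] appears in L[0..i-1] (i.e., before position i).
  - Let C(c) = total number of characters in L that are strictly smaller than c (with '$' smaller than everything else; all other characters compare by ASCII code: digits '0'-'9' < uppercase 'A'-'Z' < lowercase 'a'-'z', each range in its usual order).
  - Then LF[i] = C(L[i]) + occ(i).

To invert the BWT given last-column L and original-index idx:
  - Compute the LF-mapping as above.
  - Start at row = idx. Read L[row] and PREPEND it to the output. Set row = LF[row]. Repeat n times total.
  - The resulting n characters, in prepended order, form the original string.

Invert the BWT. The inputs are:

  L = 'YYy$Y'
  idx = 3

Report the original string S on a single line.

Answer: YyYY$

Derivation:
LF mapping: 1 2 4 0 3
Walk LF starting at row 3, prepending L[row]:
  step 1: row=3, L[3]='$', prepend. Next row=LF[3]=0
  step 2: row=0, L[0]='Y', prepend. Next row=LF[0]=1
  step 3: row=1, L[1]='Y', prepend. Next row=LF[1]=2
  step 4: row=2, L[2]='y', prepend. Next row=LF[2]=4
  step 5: row=4, L[4]='Y', prepend. Next row=LF[4]=3
Reversed output: YyYY$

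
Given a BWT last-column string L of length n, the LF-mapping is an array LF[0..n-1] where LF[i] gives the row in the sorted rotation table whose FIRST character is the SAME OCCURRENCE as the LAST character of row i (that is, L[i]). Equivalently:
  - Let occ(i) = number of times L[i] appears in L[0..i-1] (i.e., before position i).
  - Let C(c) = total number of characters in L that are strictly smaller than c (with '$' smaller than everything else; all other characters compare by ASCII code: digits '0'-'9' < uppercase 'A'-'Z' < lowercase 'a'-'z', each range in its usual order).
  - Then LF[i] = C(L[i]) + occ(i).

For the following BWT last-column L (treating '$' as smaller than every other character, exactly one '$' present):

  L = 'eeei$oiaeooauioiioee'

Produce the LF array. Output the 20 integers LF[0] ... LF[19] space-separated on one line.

Char counts: '$':1, 'a':2, 'e':6, 'i':5, 'o':5, 'u':1
C (first-col start): C('$')=0, C('a')=1, C('e')=3, C('i')=9, C('o')=14, C('u')=19
L[0]='e': occ=0, LF[0]=C('e')+0=3+0=3
L[1]='e': occ=1, LF[1]=C('e')+1=3+1=4
L[2]='e': occ=2, LF[2]=C('e')+2=3+2=5
L[3]='i': occ=0, LF[3]=C('i')+0=9+0=9
L[4]='$': occ=0, LF[4]=C('$')+0=0+0=0
L[5]='o': occ=0, LF[5]=C('o')+0=14+0=14
L[6]='i': occ=1, LF[6]=C('i')+1=9+1=10
L[7]='a': occ=0, LF[7]=C('a')+0=1+0=1
L[8]='e': occ=3, LF[8]=C('e')+3=3+3=6
L[9]='o': occ=1, LF[9]=C('o')+1=14+1=15
L[10]='o': occ=2, LF[10]=C('o')+2=14+2=16
L[11]='a': occ=1, LF[11]=C('a')+1=1+1=2
L[12]='u': occ=0, LF[12]=C('u')+0=19+0=19
L[13]='i': occ=2, LF[13]=C('i')+2=9+2=11
L[14]='o': occ=3, LF[14]=C('o')+3=14+3=17
L[15]='i': occ=3, LF[15]=C('i')+3=9+3=12
L[16]='i': occ=4, LF[16]=C('i')+4=9+4=13
L[17]='o': occ=4, LF[17]=C('o')+4=14+4=18
L[18]='e': occ=4, LF[18]=C('e')+4=3+4=7
L[19]='e': occ=5, LF[19]=C('e')+5=3+5=8

Answer: 3 4 5 9 0 14 10 1 6 15 16 2 19 11 17 12 13 18 7 8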